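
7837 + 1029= 8866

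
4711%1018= 639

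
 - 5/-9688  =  5/9688= 0.00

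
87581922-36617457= 50964465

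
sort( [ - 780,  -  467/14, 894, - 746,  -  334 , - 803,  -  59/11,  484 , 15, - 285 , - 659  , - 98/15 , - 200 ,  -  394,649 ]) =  [ - 803, - 780, - 746, - 659, - 394, - 334, - 285, - 200, - 467/14, - 98/15,-59/11 , 15, 484, 649 , 894 ] 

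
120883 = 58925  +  61958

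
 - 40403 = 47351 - 87754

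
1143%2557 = 1143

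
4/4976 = 1/1244 = 0.00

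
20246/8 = 10123/4  =  2530.75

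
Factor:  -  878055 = -3^1*5^1 *58537^1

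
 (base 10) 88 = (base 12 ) 74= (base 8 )130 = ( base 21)44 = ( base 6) 224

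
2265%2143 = 122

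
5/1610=1/322 = 0.00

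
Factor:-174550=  - 2^1*5^2* 3491^1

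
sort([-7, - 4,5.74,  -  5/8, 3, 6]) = [-7, - 4, - 5/8, 3, 5.74 , 6]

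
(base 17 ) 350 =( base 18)2gg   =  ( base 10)952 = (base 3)1022021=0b1110111000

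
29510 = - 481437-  - 510947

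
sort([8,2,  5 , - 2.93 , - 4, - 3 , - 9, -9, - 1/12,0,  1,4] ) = [ - 9, - 9, - 4,- 3 , - 2.93, - 1/12,  0 , 1, 2, 4,5,8] 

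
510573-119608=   390965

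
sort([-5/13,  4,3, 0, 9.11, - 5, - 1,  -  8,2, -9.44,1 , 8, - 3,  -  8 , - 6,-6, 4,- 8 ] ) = [ - 9.44, - 8 ,-8, - 8 , - 6,-6 , - 5, - 3,-1, - 5/13, 0,1,2 , 3,  4,4,  8,9.11]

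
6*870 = 5220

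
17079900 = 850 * 20094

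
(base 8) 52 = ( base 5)132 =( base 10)42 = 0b101010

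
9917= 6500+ 3417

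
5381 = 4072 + 1309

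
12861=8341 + 4520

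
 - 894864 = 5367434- 6262298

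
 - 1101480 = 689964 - 1791444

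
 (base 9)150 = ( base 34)3o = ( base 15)86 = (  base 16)7E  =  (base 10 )126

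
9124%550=324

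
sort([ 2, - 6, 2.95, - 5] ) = [ -6, - 5,2, 2.95 ]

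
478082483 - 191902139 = 286180344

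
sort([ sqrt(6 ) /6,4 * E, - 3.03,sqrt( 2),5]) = [ - 3.03, sqrt(6)/6,sqrt( 2 ), 5 , 4*E ]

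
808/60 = 202/15 = 13.47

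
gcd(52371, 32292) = 207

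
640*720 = 460800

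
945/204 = 4+43/68= 4.63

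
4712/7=4712/7 = 673.14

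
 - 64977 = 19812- 84789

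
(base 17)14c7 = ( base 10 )6280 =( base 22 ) cla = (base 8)14210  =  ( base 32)648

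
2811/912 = 937/304 = 3.08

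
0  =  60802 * 0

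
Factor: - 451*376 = - 2^3*11^1*41^1*47^1 = -169576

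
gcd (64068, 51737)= 19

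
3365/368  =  3365/368 = 9.14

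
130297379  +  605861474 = 736158853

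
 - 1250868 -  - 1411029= 160161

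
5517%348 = 297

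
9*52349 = 471141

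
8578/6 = 4289/3 = 1429.67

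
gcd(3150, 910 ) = 70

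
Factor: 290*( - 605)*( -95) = 16667750 = 2^1*5^3* 11^2 * 19^1*29^1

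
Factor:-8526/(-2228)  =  4263/1114= 2^ (-1 )*3^1 * 7^2*29^1*557^( - 1)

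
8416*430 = 3618880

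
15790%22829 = 15790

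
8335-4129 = 4206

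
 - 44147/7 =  -44147/7 = - 6306.71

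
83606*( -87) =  - 7273722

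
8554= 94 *91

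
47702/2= 23851 =23851.00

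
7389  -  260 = 7129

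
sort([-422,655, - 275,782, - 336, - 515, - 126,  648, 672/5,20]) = [ - 515, - 422, - 336, - 275,  -  126, 20,672/5,648 , 655,782 ]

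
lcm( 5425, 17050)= 119350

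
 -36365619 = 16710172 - 53075791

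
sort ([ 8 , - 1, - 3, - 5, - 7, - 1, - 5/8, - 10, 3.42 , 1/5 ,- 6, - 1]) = [ - 10, -7, - 6 ,-5, - 3, - 1,- 1, - 1 , - 5/8,  1/5, 3.42,8 ]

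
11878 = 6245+5633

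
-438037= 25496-463533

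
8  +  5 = 13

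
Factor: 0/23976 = 0^1 = 0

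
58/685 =58/685 = 0.08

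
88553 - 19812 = 68741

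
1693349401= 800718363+892631038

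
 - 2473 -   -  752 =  - 1721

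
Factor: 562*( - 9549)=- 5366538 = - 2^1*3^2*281^1*1061^1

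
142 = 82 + 60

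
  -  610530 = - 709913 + 99383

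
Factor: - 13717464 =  - 2^3*3^1*29^1 * 19709^1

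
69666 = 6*11611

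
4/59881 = 4/59881 = 0.00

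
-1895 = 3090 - 4985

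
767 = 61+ 706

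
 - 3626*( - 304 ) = 1102304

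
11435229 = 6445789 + 4989440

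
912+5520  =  6432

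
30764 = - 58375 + 89139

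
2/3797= 2/3797 = 0.00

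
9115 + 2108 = 11223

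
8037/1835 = 4 + 697/1835= 4.38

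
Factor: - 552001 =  - 552001^1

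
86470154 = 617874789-531404635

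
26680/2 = 13340  =  13340.00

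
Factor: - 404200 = -2^3*5^2*43^1*47^1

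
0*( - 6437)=0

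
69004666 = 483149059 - 414144393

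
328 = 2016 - 1688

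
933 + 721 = 1654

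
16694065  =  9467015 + 7227050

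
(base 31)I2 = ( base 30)IK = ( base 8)1060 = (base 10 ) 560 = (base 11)46a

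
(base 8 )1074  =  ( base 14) 2cc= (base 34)gs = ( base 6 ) 2352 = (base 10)572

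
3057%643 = 485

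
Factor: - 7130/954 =-3565/477 = -3^(- 2 )*5^1*23^1*31^1*53^( - 1) 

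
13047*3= 39141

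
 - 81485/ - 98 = 81485/98  =  831.48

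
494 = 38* 13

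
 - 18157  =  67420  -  85577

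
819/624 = 21/16 = 1.31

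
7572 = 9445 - 1873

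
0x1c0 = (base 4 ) 13000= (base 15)1ED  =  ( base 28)g0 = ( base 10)448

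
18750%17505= 1245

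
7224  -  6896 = 328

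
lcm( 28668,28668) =28668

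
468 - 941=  - 473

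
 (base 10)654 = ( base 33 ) jr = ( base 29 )mg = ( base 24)136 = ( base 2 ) 1010001110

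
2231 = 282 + 1949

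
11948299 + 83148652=95096951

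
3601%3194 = 407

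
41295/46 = 41295/46 = 897.72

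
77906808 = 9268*8406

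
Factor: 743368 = 2^3* 92921^1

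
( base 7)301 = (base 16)94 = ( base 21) 71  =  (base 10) 148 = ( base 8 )224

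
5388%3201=2187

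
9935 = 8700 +1235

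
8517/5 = 1703  +  2/5=1703.40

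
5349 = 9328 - 3979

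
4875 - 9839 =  - 4964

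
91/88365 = 91/88365 = 0.00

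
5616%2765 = 86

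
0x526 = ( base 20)35I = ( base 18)414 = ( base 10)1318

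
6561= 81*81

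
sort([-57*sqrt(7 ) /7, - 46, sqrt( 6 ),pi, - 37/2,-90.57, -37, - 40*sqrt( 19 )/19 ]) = [ -90.57, - 46 , - 37, - 57*sqrt( 7)/7,-37/2, - 40*sqrt( 19 )/19,sqrt(6), pi]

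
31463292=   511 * 61572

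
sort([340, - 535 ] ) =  [ -535, 340 ]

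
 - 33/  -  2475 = 1/75= 0.01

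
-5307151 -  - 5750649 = 443498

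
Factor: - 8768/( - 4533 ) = 2^6*3^(  -  1)* 137^1 * 1511^( - 1)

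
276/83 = 3 + 27/83 = 3.33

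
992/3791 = 992/3791 = 0.26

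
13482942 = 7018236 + 6464706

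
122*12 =1464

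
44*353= 15532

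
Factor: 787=787^1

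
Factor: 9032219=7^3*17^1*1549^1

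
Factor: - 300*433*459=-59624100 = - 2^2 * 3^4*5^2*17^1*433^1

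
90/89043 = 30/29681 = 0.00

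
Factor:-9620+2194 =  - 2^1* 47^1*79^1 = - 7426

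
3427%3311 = 116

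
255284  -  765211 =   -  509927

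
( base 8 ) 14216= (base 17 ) 14cd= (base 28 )80e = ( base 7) 24220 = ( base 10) 6286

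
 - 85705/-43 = 85705/43=1993.14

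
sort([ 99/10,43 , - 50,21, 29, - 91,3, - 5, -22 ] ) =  [-91, - 50,  -  22, - 5,3,99/10,21,29,  43] 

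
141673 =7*20239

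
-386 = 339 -725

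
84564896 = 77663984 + 6900912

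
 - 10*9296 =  - 92960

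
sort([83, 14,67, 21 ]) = [ 14,  21, 67, 83]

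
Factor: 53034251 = 23^1*2305837^1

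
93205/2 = 93205/2 = 46602.50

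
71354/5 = 14270 + 4/5 = 14270.80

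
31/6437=31/6437 = 0.00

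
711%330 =51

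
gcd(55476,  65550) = 138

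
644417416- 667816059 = -23398643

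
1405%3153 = 1405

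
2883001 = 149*19349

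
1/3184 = 1/3184 = 0.00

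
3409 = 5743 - 2334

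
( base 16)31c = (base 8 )1434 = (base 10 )796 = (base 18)284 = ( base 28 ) 10C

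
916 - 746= 170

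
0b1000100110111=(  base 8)10467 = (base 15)148C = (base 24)7ff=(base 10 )4407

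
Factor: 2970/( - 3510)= - 11/13 = - 11^1 * 13^( - 1 )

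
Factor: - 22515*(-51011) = 1148512665  =  3^1*5^1*19^1 * 29^1*79^1*1759^1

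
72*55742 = 4013424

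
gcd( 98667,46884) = 3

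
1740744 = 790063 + 950681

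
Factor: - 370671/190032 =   -  123557/63344 = - 2^ ( - 4 )*7^1*19^1*37^(  -  1 )*107^ ( - 1)*929^1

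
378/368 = 189/184 = 1.03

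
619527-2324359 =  - 1704832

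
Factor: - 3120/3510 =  - 8/9= -2^3*3^(-2)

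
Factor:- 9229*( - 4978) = 2^1* 11^1*19^1 * 131^1*839^1 =45941962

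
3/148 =3/148 = 0.02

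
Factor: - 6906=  -2^1*3^1  *1151^1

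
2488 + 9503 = 11991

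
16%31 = 16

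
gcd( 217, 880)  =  1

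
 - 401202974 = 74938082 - 476141056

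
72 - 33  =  39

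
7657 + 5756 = 13413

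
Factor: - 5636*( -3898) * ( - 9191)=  - 2^3*7^1*13^1*101^1*  1409^1*1949^1 = - 201918255448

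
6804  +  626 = 7430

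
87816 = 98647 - 10831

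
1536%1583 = 1536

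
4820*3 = 14460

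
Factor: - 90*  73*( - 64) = 420480  =  2^7*3^2* 5^1* 73^1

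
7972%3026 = 1920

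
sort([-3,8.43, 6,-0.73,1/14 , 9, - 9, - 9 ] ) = [  -  9,  -  9, - 3, - 0.73, 1/14,6,  8.43,9 ]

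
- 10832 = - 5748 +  - 5084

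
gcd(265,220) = 5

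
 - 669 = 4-673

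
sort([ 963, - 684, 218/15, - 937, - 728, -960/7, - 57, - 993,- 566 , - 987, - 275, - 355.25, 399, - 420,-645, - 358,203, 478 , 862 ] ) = [- 993, - 987, -937, - 728, - 684, - 645,- 566, - 420 , - 358,-355.25,-275,-960/7, - 57,218/15, 203, 399,478 , 862,963 ] 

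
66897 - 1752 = 65145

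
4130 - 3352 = 778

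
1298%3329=1298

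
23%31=23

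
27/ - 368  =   - 1 + 341/368 = - 0.07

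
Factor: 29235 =3^1*5^1*1949^1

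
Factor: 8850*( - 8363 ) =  - 74012550 =- 2^1* 3^1*5^2 * 59^1*8363^1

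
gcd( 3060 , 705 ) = 15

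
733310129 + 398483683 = 1131793812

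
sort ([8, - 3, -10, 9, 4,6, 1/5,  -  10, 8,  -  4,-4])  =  [ - 10, - 10, - 4, - 4,-3,  1/5, 4,6, 8, 8, 9 ]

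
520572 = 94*5538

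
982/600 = 491/300=   1.64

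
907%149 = 13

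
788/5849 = 788/5849 = 0.13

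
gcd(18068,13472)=4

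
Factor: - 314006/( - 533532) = 2^(-1 )*3^( - 1 )*7^1 * 11^1*173^( - 1 )*257^(-1) * 2039^1 = 157003/266766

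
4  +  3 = 7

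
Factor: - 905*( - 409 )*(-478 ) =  - 176929310 = - 2^1*5^1*181^1*239^1*409^1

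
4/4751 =4/4751 = 0.00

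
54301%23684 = 6933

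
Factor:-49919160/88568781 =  -16639720/29522927= - 2^3 *5^1*7^ (-1)*415993^1*4217561^(-1)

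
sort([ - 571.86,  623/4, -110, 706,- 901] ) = [ - 901, - 571.86,-110,  623/4,706]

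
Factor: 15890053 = 17^1*257^1 *3637^1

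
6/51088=3/25544 = 0.00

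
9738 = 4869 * 2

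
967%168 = 127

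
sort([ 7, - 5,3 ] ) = [ - 5,3 , 7 ] 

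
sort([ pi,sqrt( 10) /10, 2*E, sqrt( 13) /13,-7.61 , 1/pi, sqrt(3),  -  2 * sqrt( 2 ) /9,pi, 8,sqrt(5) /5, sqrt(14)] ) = [ - 7.61 ,  -  2*sqrt( 2)/9, sqrt (13 ) /13, sqrt( 10) /10,1/pi, sqrt (5) /5, sqrt( 3 ) , pi,pi,sqrt( 14),2*E , 8 ]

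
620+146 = 766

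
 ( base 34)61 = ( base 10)205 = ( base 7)412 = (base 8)315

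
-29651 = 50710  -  80361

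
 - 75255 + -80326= -155581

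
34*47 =1598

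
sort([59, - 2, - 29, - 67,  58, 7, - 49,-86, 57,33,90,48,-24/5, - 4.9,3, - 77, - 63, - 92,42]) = [ - 92, - 86, -77,-67, - 63, - 49,-29,  -  4.9, - 24/5, - 2, 3,7, 33, 42,  48,57,58, 59,90 ]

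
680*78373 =53293640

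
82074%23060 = 12894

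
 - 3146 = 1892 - 5038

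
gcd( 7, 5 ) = 1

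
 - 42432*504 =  - 21385728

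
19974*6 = 119844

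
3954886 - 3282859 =672027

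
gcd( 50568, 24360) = 168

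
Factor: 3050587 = 3050587^1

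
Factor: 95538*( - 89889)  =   - 8587815282= - 2^1*3^2*19^2 * 83^1*15923^1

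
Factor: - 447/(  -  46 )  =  2^(-1)*3^1*23^(- 1) * 149^1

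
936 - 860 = 76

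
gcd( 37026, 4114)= 4114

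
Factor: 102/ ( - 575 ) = -2^1*3^1*5^( - 2)*17^1*23^( - 1 ) 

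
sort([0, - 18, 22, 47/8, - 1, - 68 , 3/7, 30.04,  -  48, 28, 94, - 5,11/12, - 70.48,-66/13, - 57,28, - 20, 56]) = [ - 70.48, - 68, - 57, - 48, - 20, - 18, - 66/13, - 5, - 1, 0 , 3/7, 11/12, 47/8 , 22,28, 28,30.04, 56 , 94] 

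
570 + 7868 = 8438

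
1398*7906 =11052588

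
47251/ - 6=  - 7876 + 5/6 =- 7875.17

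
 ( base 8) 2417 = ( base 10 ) 1295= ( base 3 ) 1202222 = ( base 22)2ej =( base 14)687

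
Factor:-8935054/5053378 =-4467527/2526689 = -11^ ( - 1)*19^1*73^1*3221^1*229699^ ( - 1 ) 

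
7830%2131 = 1437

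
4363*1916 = 8359508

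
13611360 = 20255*672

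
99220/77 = 9020/7 = 1288.57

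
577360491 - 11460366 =565900125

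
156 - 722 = -566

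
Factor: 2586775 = 5^2*103471^1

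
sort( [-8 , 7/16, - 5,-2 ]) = [ - 8,-5 , - 2, 7/16 ]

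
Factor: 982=2^1*491^1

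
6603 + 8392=14995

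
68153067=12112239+56040828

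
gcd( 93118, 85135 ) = 1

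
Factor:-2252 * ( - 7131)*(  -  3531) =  - 56704371372 = - 2^2 *3^2*11^1  *  107^1*563^1*2377^1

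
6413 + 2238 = 8651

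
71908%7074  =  1168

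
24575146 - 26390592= - 1815446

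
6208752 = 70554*88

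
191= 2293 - 2102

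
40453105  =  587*68915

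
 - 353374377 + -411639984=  - 765014361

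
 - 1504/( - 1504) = 1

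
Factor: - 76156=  - 2^2*79^1 * 241^1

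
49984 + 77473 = 127457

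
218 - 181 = 37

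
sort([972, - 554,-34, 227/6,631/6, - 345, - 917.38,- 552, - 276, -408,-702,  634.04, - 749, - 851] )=[ - 917.38,- 851, - 749, -702, - 554,-552, - 408,-345,-276, - 34,227/6,  631/6, 634.04, 972]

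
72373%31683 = 9007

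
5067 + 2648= 7715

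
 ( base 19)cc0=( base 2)1000111010000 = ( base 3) 20020220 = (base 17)FD4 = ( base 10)4560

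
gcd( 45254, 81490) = 2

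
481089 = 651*739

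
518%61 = 30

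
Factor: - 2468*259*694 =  - 2^3*7^1 * 37^1 * 347^1*617^1=- 443613128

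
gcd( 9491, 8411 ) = 1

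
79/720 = 79/720 =0.11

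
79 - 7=72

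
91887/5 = 18377 + 2/5 = 18377.40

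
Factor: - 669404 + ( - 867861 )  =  -5^1*53^1*5801^1  =  -  1537265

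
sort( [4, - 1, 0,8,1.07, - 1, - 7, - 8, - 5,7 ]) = [ - 8, - 7, - 5,-1, - 1,0,1.07  ,  4,  7, 8]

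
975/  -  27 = - 37 + 8/9 =- 36.11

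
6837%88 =61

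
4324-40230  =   - 35906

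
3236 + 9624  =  12860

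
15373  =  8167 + 7206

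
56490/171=330  +  20/57 =330.35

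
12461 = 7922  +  4539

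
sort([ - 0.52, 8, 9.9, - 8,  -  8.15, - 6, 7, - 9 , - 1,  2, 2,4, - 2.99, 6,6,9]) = [-9 , - 8.15, - 8, - 6,-2.99  , - 1,-0.52 , 2, 2, 4 , 6, 6, 7,8,  9, 9.9 ]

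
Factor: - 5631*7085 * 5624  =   - 224373051240  =  - 2^3*3^1*5^1*13^1*19^1*37^1 * 109^1 * 1877^1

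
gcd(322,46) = 46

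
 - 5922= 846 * ( - 7 )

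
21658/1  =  21658= 21658.00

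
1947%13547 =1947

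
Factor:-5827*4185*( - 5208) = 2^3*3^4 * 5^1*7^1*31^2*5827^1  =  127002261960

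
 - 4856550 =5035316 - 9891866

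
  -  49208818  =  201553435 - 250762253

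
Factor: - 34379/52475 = -5^(  -  2)*31^1*1109^1*2099^( - 1 ) 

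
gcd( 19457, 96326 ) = 1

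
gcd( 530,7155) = 265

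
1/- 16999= - 1/16999 = - 0.00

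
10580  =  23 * 460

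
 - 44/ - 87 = 44/87 = 0.51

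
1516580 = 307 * 4940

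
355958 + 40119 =396077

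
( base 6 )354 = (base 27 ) 57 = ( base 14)a2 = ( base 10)142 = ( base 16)8e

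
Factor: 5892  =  2^2*3^1*491^1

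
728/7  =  104=104.00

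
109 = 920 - 811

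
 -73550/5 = - 14710 =- 14710.00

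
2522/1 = 2522 = 2522.00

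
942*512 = 482304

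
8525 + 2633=11158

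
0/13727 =0 = 0.00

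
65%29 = 7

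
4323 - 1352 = 2971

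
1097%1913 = 1097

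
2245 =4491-2246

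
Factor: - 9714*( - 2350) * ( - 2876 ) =-2^4*3^1 * 5^2* 47^1*719^1*1619^1 = -65653040400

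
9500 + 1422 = 10922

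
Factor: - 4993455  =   - 3^1*5^1 *463^1 * 719^1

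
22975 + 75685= 98660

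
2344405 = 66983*35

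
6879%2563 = 1753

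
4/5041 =4/5041 = 0.00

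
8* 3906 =31248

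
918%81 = 27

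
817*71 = 58007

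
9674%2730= 1484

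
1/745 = 1/745=0.00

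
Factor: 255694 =2^1*173^1*739^1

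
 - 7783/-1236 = 7783/1236 = 6.30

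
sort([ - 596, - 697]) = [-697,-596] 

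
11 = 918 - 907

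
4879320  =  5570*876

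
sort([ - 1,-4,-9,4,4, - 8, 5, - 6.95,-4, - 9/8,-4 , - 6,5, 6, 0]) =[ - 9,-8, - 6.95,  -  6, - 4, - 4, - 4,-9/8, - 1,  0, 4 , 4, 5, 5,6]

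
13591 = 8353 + 5238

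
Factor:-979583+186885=-2^1*396349^1=-792698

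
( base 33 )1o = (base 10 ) 57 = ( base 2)111001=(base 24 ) 29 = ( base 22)2d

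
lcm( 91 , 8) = 728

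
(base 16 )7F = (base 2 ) 1111111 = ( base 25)52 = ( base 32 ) 3v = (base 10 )127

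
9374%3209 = 2956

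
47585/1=47585= 47585.00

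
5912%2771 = 370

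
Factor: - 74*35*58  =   - 2^2*5^1*7^1*29^1*37^1 = -150220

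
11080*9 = 99720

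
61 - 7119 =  - 7058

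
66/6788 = 33/3394 = 0.01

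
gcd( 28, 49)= 7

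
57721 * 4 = 230884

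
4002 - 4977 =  - 975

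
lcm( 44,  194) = 4268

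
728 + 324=1052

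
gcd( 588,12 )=12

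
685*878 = 601430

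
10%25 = 10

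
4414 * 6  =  26484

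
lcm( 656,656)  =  656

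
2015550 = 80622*25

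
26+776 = 802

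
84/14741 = 84/14741 = 0.01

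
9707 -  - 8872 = 18579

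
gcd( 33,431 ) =1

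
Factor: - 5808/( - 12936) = 2^1*7^ ( - 2 )*11^1 = 22/49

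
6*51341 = 308046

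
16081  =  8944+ 7137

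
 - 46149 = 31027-77176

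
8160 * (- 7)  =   - 57120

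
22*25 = 550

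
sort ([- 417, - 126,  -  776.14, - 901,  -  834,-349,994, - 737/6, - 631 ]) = [-901, - 834,-776.14,-631 , - 417,- 349, - 126, - 737/6,994 ] 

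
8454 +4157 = 12611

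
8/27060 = 2/6765 = 0.00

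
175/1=175 = 175.00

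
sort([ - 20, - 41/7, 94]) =[-20,  -  41/7,94]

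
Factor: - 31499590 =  - 2^1*5^1 * 3149959^1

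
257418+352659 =610077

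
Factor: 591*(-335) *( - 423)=3^3*5^1* 47^1 * 67^1*197^1=83747655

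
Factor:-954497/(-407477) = 7^( - 1)*58211^ ( - 1)  *954497^1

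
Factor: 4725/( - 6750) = -7/10 = - 2^( - 1)*5^( -1 )*7^1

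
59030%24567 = 9896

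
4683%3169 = 1514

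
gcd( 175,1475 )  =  25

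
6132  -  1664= 4468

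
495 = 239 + 256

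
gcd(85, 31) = 1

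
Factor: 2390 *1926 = 2^2*3^2*5^1*107^1*239^1=4603140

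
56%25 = 6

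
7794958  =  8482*919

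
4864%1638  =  1588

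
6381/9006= 2127/3002 = 0.71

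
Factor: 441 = 3^2 * 7^2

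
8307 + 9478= 17785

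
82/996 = 41/498 = 0.08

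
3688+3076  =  6764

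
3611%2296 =1315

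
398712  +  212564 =611276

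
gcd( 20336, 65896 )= 8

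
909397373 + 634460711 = 1543858084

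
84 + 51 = 135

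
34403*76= 2614628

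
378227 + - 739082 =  - 360855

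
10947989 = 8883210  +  2064779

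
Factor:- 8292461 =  - 8292461^1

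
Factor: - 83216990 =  - 2^1*5^1*23^2*15731^1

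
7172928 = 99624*72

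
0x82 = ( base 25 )55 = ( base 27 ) 4M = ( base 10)130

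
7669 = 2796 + 4873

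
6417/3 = 2139 = 2139.00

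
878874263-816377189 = 62497074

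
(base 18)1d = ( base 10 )31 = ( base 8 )37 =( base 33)v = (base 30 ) 11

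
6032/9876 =1508/2469= 0.61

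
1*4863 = 4863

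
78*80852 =6306456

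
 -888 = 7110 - 7998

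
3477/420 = 1159/140  =  8.28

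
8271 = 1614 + 6657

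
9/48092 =9/48092 = 0.00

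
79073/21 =3765 + 8/21 = 3765.38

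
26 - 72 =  -46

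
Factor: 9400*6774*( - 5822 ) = - 2^5*3^1*5^2*41^1*47^1*71^1 * 1129^1 = -  370719343200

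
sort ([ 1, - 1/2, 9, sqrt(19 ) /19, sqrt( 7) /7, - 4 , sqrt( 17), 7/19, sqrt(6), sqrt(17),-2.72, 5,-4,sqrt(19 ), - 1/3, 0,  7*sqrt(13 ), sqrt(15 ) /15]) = [ - 4, - 4, - 2.72 , - 1/2, - 1/3, 0, sqrt(19 ) /19,sqrt( 15)/15, 7/19,sqrt(7)/7, 1, sqrt(6 ),sqrt(17),sqrt( 17 ), sqrt( 19 ),5,  9, 7*sqrt(  13 )] 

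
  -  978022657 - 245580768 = - 1223603425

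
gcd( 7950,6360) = 1590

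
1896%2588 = 1896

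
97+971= 1068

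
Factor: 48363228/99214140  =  4030269/8267845 = 3^1*5^( - 1) * 283^ ( - 1)*5843^ ( - 1) * 1343423^1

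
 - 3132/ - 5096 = 783/1274 = 0.61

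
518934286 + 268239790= 787174076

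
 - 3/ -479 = 3/479 = 0.01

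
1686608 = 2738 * 616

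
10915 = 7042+3873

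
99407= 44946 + 54461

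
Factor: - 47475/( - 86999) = 3^2*5^2*11^ ( - 2 )*211^1*719^( - 1)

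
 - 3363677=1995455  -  5359132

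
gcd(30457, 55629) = 7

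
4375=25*175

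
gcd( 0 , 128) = 128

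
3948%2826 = 1122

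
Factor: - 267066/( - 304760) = 333/380 = 2^ ( - 2)*3^2 *5^(- 1 )*19^( - 1 )*37^1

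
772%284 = 204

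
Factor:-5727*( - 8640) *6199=306734454720 = 2^6*3^4*5^1*23^1*83^1*6199^1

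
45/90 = 1/2  =  0.50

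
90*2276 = 204840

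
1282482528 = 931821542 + 350660986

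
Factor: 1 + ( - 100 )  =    -  3^2 * 11^1 = - 99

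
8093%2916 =2261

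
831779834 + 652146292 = 1483926126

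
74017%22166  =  7519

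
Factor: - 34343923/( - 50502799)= 53^( - 1 )*952883^( - 1 )*34343923^1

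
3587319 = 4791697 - 1204378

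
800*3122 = 2497600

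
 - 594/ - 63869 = 594/63869 = 0.01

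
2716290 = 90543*30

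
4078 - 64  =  4014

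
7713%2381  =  570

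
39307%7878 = 7795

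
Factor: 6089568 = 2^5 * 3^1*229^1 * 277^1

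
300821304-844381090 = -543559786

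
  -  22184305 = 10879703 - 33064008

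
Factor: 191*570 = 108870=2^1 * 3^1*5^1*19^1 *191^1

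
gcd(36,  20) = 4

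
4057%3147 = 910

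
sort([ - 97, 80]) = [ - 97, 80]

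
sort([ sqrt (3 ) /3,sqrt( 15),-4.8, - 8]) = [ - 8, - 4.8, sqrt( 3) /3, sqrt( 15) ] 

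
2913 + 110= 3023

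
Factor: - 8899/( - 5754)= 2^( - 1)*3^ ( - 1)* 7^( - 1) * 11^1  *137^( - 1 )*809^1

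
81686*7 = 571802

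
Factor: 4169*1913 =7975297= 11^1*379^1*1913^1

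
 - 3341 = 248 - 3589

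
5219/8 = 5219/8 = 652.38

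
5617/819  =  5617/819= 6.86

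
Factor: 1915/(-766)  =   - 2^ ( - 1 ) * 5^1 = - 5/2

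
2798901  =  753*3717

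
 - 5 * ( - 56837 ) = 284185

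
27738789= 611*45399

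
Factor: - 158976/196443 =-2^8*3^1*13^(-1 )*73^( - 1 ) = -768/949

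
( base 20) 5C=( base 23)4k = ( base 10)112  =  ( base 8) 160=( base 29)3P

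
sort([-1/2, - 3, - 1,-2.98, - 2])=[ - 3,-2.98 ,-2, - 1, - 1/2]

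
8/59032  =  1/7379 = 0.00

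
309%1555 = 309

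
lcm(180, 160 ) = 1440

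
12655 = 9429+3226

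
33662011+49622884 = 83284895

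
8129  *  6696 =54431784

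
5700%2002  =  1696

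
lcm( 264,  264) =264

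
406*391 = 158746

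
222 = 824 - 602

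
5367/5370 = 1789/1790 = 1.00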